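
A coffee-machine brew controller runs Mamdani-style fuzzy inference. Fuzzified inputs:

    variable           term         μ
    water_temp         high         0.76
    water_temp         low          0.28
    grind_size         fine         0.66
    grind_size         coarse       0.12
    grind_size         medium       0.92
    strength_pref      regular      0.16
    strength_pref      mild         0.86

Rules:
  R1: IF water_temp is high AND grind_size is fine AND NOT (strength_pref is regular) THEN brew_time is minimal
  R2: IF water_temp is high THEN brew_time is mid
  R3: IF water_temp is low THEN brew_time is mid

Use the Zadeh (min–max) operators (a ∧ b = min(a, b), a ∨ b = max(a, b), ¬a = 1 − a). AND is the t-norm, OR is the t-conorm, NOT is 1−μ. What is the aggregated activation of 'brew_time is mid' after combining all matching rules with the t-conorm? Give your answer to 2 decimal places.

0.76

R1: high=0.76, fine=0.66, ¬regular=1−0.16=0.84; AND[min(a, b)] → w = 0.66
R2: high=0.76 → w = 0.76
R3: low=0.28 → w = 0.28
Rules with consequent 'mid': {R2, R3} → strengths 0.76, 0.28
Aggregate via t-conorm [max(a, b)]: 0.76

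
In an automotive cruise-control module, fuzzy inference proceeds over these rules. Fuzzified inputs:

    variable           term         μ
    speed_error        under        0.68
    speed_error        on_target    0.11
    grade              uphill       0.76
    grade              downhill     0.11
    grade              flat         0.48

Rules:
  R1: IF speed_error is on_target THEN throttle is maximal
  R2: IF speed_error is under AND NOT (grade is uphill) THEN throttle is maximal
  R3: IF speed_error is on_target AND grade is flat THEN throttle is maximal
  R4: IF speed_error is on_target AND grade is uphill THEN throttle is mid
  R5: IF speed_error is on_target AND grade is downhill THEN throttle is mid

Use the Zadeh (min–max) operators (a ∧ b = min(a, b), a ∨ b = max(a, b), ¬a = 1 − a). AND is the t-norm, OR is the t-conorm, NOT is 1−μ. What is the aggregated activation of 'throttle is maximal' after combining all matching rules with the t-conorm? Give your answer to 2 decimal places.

R1: on_target=0.11 → w = 0.11
R2: under=0.68, ¬uphill=1−0.76=0.24; AND[min(a, b)] → w = 0.24
R3: on_target=0.11, flat=0.48; AND[min(a, b)] → w = 0.11
R4: on_target=0.11, uphill=0.76; AND[min(a, b)] → w = 0.11
R5: on_target=0.11, downhill=0.11; AND[min(a, b)] → w = 0.11
Rules with consequent 'maximal': {R1, R2, R3} → strengths 0.11, 0.24, 0.11
Aggregate via t-conorm [max(a, b)]: 0.24

0.24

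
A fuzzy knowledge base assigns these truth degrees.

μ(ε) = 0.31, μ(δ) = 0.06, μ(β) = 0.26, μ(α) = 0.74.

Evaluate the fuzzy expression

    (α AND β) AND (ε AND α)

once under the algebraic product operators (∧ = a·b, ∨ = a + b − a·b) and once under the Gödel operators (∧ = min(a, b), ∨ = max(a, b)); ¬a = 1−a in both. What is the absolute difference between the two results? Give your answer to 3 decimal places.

Under algebraic product:
  α AND β = a·b on (0.7400, 0.2600) = 0.1924
  ε AND α = a·b on (0.3100, 0.7400) = 0.2294
  (α AND β) AND (ε AND α) = a·b on (0.1924, 0.2294) = 0.0441
  → value = 0.0441
Under Gödel:
  α AND β = min(a, b) on (0.74, 0.26) = 0.26
  ε AND α = min(a, b) on (0.31, 0.74) = 0.31
  (α AND β) AND (ε AND α) = min(a, b) on (0.26, 0.31) = 0.26
  → value = 0.2600
|0.0441 − 0.2600| = 0.216

0.216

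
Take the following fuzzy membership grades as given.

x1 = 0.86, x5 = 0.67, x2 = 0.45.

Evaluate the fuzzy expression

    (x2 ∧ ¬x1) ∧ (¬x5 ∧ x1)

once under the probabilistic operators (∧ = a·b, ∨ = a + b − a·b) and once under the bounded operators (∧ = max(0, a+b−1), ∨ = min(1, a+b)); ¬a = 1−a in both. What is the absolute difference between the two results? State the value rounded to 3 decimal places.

0.018

Under probabilistic:
  ¬x1 = 1 − 0.8600 = 0.1400
  x2 ∧ ¬x1 = a·b on (0.4500, 0.1400) = 0.0630
  ¬x5 = 1 − 0.6700 = 0.3300
  ¬x5 ∧ x1 = a·b on (0.3300, 0.8600) = 0.2838
  (x2 ∧ ¬x1) ∧ (¬x5 ∧ x1) = a·b on (0.0630, 0.2838) = 0.0179
  → value = 0.0179
Under bounded:
  ¬x1 = 1 − 0.86 = 0.14
  x2 ∧ ¬x1 = max(0, a+b−1) on (0.45, 0.14) = 0.00
  ¬x5 = 1 − 0.67 = 0.33
  ¬x5 ∧ x1 = max(0, a+b−1) on (0.33, 0.86) = 0.19
  (x2 ∧ ¬x1) ∧ (¬x5 ∧ x1) = max(0, a+b−1) on (0.00, 0.19) = 0.00
  → value = 0.0000
|0.0179 − 0.0000| = 0.018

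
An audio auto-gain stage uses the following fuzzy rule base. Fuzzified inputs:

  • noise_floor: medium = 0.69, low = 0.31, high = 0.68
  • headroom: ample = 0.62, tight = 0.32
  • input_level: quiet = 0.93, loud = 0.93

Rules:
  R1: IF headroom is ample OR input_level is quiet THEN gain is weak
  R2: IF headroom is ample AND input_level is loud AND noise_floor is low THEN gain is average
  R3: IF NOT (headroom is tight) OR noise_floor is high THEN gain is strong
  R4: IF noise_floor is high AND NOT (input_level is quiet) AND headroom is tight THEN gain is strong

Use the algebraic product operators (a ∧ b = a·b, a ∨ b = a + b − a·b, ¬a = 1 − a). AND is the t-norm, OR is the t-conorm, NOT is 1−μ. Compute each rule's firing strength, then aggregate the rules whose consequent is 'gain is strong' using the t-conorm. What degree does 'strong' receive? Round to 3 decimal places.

0.899

R1: ample=0.62, quiet=0.93; OR[a + b − a·b] → w = 0.9734
R2: ample=0.62, loud=0.93, low=0.31; AND[a·b] → w = 0.1787
R3: ¬tight=1−0.32=0.68, high=0.68; OR[a + b − a·b] → w = 0.8976
R4: high=0.68, ¬quiet=1−0.93=0.07, tight=0.32; AND[a·b] → w = 0.0152
Rules with consequent 'strong': {R3, R4} → strengths 0.8976, 0.0152
Aggregate via t-conorm [a + b − a·b]: 0.8992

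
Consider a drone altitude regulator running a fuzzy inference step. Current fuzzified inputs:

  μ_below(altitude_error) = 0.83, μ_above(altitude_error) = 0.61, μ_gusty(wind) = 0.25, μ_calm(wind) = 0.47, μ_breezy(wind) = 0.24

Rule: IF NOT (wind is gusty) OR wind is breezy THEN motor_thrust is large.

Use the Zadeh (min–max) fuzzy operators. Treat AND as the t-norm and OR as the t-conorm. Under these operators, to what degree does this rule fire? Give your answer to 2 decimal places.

firing strength: ¬gusty=1−0.25=0.75, breezy=0.24; OR[max(a, b)] → w = 0.75

0.75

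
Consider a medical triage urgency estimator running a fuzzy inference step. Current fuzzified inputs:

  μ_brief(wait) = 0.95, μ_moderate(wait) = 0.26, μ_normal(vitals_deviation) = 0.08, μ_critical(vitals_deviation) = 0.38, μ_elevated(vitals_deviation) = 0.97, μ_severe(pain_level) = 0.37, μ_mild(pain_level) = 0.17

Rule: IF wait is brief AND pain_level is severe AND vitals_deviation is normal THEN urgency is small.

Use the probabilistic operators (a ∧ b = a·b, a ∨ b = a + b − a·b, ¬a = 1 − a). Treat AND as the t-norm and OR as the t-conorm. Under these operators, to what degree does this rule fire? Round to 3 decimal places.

firing strength: brief=0.95, severe=0.37, normal=0.08; AND[a·b] → w = 0.0281

0.028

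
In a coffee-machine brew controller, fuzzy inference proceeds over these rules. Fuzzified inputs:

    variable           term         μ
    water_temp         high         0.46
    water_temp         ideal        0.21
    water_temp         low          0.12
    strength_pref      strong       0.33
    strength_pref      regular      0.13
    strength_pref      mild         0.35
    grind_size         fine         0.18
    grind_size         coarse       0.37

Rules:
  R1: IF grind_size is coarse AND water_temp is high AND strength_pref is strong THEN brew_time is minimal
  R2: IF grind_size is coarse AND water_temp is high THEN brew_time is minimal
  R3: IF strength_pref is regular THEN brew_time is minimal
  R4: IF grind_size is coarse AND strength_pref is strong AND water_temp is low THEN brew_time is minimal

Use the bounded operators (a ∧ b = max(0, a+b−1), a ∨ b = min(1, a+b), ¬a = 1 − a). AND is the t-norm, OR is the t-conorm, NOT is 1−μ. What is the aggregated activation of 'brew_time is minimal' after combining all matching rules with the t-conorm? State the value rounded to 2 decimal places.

0.13

R1: coarse=0.37, high=0.46, strong=0.33; AND[max(0, a+b−1)] → w = 0.00
R2: coarse=0.37, high=0.46; AND[max(0, a+b−1)] → w = 0.00
R3: regular=0.13 → w = 0.13
R4: coarse=0.37, strong=0.33, low=0.12; AND[max(0, a+b−1)] → w = 0.00
Rules with consequent 'minimal': {R1, R2, R3, R4} → strengths 0.00, 0.00, 0.13, 0.00
Aggregate via t-conorm [min(1, a+b)]: 0.13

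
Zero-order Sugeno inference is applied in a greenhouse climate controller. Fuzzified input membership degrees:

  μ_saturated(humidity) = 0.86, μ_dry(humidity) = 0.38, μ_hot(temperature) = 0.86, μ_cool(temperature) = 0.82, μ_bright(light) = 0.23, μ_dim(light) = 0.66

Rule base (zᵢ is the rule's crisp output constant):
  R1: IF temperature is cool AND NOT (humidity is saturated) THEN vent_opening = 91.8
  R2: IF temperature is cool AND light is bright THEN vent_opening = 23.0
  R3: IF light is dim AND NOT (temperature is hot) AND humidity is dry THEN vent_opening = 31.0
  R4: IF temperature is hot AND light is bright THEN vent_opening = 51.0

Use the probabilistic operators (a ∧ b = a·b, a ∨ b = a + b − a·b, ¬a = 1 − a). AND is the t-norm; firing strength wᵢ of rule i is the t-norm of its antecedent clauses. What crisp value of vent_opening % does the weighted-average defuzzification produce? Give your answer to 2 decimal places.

48.58

R1 (z=91.8): cool=0.82, ¬saturated=1−0.86=0.14; AND[a·b] → w = 0.1148
R2 (z=23.0): cool=0.82, bright=0.23; AND[a·b] → w = 0.1886
R3 (z=31.0): dim=0.66, ¬hot=1−0.86=0.14, dry=0.38; AND[a·b] → w = 0.0351
R4 (z=51.0): hot=0.86, bright=0.23; AND[a·b] → w = 0.1978
Weighted average = (0.1148·91.8 + 0.1886·23.0 + 0.0351·31.0 + 0.1978·51.0) / (0.1148 + 0.1886 + 0.0351 + 0.1978)
  = 26.0527 / 0.5363 = 48.58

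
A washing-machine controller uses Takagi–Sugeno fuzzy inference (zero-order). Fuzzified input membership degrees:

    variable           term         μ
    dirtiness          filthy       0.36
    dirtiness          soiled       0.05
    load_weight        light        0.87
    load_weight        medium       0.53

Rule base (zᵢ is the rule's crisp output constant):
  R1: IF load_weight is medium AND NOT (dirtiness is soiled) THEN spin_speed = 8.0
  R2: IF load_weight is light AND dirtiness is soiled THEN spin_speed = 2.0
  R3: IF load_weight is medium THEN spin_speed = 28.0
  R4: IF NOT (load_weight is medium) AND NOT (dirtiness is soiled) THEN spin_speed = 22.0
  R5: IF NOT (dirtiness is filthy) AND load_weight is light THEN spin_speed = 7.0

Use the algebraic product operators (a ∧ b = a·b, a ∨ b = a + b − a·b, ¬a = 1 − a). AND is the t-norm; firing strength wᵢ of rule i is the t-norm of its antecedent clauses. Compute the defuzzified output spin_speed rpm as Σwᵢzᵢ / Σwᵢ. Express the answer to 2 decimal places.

15.71

R1 (z=8.0): medium=0.53, ¬soiled=1−0.05=0.95; AND[a·b] → w = 0.5035
R2 (z=2.0): light=0.87, soiled=0.05; AND[a·b] → w = 0.0435
R3 (z=28.0): medium=0.53 → w = 0.5300
R4 (z=22.0): ¬medium=1−0.53=0.47, ¬soiled=1−0.05=0.95; AND[a·b] → w = 0.4465
R5 (z=7.0): ¬filthy=1−0.36=0.64, light=0.87; AND[a·b] → w = 0.5568
Weighted average = (0.5035·8.0 + 0.0435·2.0 + 0.5300·28.0 + 0.4465·22.0 + 0.5568·7.0) / (0.5035 + 0.0435 + 0.5300 + 0.4465 + 0.5568)
  = 32.6756 / 2.0803 = 15.71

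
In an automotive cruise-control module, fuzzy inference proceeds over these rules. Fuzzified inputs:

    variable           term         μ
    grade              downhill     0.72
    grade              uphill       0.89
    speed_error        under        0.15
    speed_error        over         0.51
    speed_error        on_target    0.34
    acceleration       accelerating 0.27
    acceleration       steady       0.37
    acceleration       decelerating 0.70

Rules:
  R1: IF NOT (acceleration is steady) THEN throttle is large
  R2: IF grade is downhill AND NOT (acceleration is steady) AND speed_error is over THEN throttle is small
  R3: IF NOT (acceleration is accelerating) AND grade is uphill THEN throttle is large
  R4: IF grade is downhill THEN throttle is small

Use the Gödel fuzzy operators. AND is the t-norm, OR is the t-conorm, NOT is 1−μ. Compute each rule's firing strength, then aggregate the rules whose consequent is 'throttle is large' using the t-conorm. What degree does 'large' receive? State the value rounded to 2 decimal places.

R1: ¬steady=1−0.37=0.63 → w = 0.63
R2: downhill=0.72, ¬steady=1−0.37=0.63, over=0.51; AND[min(a, b)] → w = 0.51
R3: ¬accelerating=1−0.27=0.73, uphill=0.89; AND[min(a, b)] → w = 0.73
R4: downhill=0.72 → w = 0.72
Rules with consequent 'large': {R1, R3} → strengths 0.63, 0.73
Aggregate via t-conorm [max(a, b)]: 0.73

0.73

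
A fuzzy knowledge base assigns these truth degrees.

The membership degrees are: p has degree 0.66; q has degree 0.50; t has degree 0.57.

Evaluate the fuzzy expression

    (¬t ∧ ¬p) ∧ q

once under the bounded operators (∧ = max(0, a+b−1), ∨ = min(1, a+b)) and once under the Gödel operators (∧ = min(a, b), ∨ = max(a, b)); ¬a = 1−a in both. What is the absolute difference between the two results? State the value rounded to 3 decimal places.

0.340

Under bounded:
  ¬t = 1 − 0.57 = 0.43
  ¬p = 1 − 0.66 = 0.34
  ¬t ∧ ¬p = max(0, a+b−1) on (0.43, 0.34) = 0.00
  (¬t ∧ ¬p) ∧ q = max(0, a+b−1) on (0.00, 0.50) = 0.00
  → value = 0.0000
Under Gödel:
  ¬t = 1 − 0.57 = 0.43
  ¬p = 1 − 0.66 = 0.34
  ¬t ∧ ¬p = min(a, b) on (0.43, 0.34) = 0.34
  (¬t ∧ ¬p) ∧ q = min(a, b) on (0.34, 0.50) = 0.34
  → value = 0.3400
|0.0000 − 0.3400| = 0.340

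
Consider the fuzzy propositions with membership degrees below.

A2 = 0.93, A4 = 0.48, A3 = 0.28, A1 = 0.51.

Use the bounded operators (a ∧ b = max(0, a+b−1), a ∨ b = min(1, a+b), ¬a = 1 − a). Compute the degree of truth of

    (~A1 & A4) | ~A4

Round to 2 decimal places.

~A1 = 1 − 0.51 = 0.49
~A1 & A4 = max(0, a+b−1) on (0.49, 0.48) = 0.00
~A4 = 1 − 0.48 = 0.52
(~A1 & A4) | ~A4 = min(1, a+b) on (0.00, 0.52) = 0.52

0.52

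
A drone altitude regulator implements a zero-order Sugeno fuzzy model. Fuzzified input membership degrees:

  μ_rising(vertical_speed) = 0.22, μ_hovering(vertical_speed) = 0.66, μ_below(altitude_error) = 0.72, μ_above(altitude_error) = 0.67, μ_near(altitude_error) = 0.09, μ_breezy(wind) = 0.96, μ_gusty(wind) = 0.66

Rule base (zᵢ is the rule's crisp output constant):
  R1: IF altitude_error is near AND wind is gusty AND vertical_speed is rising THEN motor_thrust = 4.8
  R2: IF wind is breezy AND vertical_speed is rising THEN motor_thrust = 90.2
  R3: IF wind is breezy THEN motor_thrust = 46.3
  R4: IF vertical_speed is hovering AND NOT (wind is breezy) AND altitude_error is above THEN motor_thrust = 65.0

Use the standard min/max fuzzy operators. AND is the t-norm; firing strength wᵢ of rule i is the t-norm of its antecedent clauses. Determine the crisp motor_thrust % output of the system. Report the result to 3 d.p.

R1 (z=4.8): near=0.09, gusty=0.66, rising=0.22; AND[min(a, b)] → w = 0.09
R2 (z=90.2): breezy=0.96, rising=0.22; AND[min(a, b)] → w = 0.22
R3 (z=46.3): breezy=0.96 → w = 0.96
R4 (z=65.0): hovering=0.66, ¬breezy=1−0.96=0.04, above=0.67; AND[min(a, b)] → w = 0.04
Weighted average = (0.09·4.8 + 0.22·90.2 + 0.96·46.3 + 0.04·65.0) / (0.09 + 0.22 + 0.96 + 0.04)
  = 67.3240 / 1.3100 = 51.392

51.392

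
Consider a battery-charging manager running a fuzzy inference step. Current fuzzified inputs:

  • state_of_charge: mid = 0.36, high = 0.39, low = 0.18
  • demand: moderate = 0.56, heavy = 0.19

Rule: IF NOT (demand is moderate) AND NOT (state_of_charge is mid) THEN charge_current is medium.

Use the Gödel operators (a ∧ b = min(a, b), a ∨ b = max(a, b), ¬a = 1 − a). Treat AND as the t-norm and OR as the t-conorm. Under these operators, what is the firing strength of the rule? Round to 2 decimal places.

0.44

firing strength: ¬moderate=1−0.56=0.44, ¬mid=1−0.36=0.64; AND[min(a, b)] → w = 0.44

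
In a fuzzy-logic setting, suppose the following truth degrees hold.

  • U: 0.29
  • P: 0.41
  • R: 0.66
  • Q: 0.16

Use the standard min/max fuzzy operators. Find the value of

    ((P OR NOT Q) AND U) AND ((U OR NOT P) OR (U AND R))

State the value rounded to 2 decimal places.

0.29

NOT Q = 1 − 0.16 = 0.84
P OR NOT Q = max(a, b) on (0.41, 0.84) = 0.84
(P OR NOT Q) AND U = min(a, b) on (0.84, 0.29) = 0.29
NOT P = 1 − 0.41 = 0.59
U OR NOT P = max(a, b) on (0.29, 0.59) = 0.59
U AND R = min(a, b) on (0.29, 0.66) = 0.29
(U OR NOT P) OR (U AND R) = max(a, b) on (0.59, 0.29) = 0.59
((P OR NOT Q) AND U) AND ((U OR NOT P) OR (U AND R)) = min(a, b) on (0.29, 0.59) = 0.29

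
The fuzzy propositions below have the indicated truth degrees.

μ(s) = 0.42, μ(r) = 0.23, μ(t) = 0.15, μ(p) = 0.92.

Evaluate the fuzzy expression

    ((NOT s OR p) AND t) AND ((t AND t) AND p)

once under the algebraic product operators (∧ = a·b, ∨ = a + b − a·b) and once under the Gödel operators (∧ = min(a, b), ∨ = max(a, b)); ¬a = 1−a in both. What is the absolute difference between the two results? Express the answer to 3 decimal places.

0.147

Under algebraic product:
  NOT s = 1 − 0.4200 = 0.5800
  NOT s OR p = a + b − a·b on (0.5800, 0.9200) = 0.9664
  (NOT s OR p) AND t = a·b on (0.9664, 0.1500) = 0.1450
  t AND t = a·b on (0.1500, 0.1500) = 0.0225
  (t AND t) AND p = a·b on (0.0225, 0.9200) = 0.0207
  ((NOT s OR p) AND t) AND ((t AND t) AND p) = a·b on (0.1450, 0.0207) = 0.0030
  → value = 0.0030
Under Gödel:
  NOT s = 1 − 0.42 = 0.58
  NOT s OR p = max(a, b) on (0.58, 0.92) = 0.92
  (NOT s OR p) AND t = min(a, b) on (0.92, 0.15) = 0.15
  t AND t = min(a, b) on (0.15, 0.15) = 0.15
  (t AND t) AND p = min(a, b) on (0.15, 0.92) = 0.15
  ((NOT s OR p) AND t) AND ((t AND t) AND p) = min(a, b) on (0.15, 0.15) = 0.15
  → value = 0.1500
|0.0030 − 0.1500| = 0.147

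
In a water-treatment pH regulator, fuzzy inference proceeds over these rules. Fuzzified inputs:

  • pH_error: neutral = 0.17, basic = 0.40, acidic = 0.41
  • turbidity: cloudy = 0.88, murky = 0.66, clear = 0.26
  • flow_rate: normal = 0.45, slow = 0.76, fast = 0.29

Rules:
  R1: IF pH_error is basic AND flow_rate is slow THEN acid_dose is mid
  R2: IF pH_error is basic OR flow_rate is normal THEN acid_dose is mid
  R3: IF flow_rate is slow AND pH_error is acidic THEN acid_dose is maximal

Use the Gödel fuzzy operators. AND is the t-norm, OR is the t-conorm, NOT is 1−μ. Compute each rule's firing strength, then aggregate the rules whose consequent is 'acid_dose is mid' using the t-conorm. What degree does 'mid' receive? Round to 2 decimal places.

0.45

R1: basic=0.40, slow=0.76; AND[min(a, b)] → w = 0.40
R2: basic=0.40, normal=0.45; OR[max(a, b)] → w = 0.45
R3: slow=0.76, acidic=0.41; AND[min(a, b)] → w = 0.41
Rules with consequent 'mid': {R1, R2} → strengths 0.40, 0.45
Aggregate via t-conorm [max(a, b)]: 0.45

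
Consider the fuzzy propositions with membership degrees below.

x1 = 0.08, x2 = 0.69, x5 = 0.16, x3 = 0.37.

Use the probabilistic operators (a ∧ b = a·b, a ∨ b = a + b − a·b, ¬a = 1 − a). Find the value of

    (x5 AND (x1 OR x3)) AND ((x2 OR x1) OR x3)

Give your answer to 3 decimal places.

0.055

x1 OR x3 = a + b − a·b on (0.0800, 0.3700) = 0.4204
x5 AND (x1 OR x3) = a·b on (0.1600, 0.4204) = 0.0673
x2 OR x1 = a + b − a·b on (0.6900, 0.0800) = 0.7148
(x2 OR x1) OR x3 = a + b − a·b on (0.7148, 0.3700) = 0.8203
(x5 AND (x1 OR x3)) AND ((x2 OR x1) OR x3) = a·b on (0.0673, 0.8203) = 0.0552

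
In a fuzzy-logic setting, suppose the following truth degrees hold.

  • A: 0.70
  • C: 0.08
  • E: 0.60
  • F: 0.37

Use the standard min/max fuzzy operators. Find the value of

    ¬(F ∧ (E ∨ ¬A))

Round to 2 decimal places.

0.63

¬A = 1 − 0.70 = 0.30
E ∨ ¬A = max(a, b) on (0.60, 0.30) = 0.60
F ∧ (E ∨ ¬A) = min(a, b) on (0.37, 0.60) = 0.37
¬(F ∧ (E ∨ ¬A)) = 1 − 0.37 = 0.63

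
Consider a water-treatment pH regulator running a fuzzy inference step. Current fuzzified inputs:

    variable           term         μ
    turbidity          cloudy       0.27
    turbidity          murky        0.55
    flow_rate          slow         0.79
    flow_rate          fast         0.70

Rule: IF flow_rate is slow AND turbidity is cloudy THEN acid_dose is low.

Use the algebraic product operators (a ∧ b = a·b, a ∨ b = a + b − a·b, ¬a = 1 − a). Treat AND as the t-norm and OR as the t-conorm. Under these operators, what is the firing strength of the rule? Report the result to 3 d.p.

0.213

firing strength: slow=0.79, cloudy=0.27; AND[a·b] → w = 0.2133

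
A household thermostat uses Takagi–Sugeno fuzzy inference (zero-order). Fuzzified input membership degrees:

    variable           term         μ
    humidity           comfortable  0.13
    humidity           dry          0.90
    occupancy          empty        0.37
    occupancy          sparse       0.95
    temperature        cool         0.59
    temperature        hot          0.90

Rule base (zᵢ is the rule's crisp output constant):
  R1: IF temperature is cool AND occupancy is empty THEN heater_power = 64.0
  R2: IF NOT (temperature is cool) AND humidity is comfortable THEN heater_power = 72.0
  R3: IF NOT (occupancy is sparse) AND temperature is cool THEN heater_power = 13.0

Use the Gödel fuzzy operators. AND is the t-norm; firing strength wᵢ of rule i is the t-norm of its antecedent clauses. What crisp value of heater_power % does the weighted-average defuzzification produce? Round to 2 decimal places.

R1 (z=64.0): cool=0.59, empty=0.37; AND[min(a, b)] → w = 0.37
R2 (z=72.0): ¬cool=1−0.59=0.41, comfortable=0.13; AND[min(a, b)] → w = 0.13
R3 (z=13.0): ¬sparse=1−0.95=0.05, cool=0.59; AND[min(a, b)] → w = 0.05
Weighted average = (0.37·64.0 + 0.13·72.0 + 0.05·13.0) / (0.37 + 0.13 + 0.05)
  = 33.6900 / 0.5500 = 61.25

61.25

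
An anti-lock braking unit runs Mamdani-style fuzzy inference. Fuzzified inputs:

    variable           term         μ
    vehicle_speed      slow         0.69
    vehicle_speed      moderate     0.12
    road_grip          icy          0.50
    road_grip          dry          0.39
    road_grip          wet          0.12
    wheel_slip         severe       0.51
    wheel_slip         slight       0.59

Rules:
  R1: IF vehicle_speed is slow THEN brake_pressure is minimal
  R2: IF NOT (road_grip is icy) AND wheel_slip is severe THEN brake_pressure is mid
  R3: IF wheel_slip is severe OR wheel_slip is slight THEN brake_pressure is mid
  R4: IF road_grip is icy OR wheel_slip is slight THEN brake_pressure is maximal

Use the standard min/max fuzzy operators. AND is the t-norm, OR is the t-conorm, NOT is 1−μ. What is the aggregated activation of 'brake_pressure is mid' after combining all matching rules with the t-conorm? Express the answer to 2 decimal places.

R1: slow=0.69 → w = 0.69
R2: ¬icy=1−0.50=0.50, severe=0.51; AND[min(a, b)] → w = 0.50
R3: severe=0.51, slight=0.59; OR[max(a, b)] → w = 0.59
R4: icy=0.50, slight=0.59; OR[max(a, b)] → w = 0.59
Rules with consequent 'mid': {R2, R3} → strengths 0.50, 0.59
Aggregate via t-conorm [max(a, b)]: 0.59

0.59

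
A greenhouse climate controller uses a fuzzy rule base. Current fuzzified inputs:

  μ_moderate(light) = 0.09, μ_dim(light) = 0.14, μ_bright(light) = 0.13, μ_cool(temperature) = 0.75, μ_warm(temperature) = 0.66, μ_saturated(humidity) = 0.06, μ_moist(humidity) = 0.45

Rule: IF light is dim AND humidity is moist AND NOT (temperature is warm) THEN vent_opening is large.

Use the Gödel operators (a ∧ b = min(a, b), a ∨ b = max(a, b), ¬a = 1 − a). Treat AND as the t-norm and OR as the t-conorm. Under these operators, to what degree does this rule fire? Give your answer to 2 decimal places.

0.14

firing strength: dim=0.14, moist=0.45, ¬warm=1−0.66=0.34; AND[min(a, b)] → w = 0.14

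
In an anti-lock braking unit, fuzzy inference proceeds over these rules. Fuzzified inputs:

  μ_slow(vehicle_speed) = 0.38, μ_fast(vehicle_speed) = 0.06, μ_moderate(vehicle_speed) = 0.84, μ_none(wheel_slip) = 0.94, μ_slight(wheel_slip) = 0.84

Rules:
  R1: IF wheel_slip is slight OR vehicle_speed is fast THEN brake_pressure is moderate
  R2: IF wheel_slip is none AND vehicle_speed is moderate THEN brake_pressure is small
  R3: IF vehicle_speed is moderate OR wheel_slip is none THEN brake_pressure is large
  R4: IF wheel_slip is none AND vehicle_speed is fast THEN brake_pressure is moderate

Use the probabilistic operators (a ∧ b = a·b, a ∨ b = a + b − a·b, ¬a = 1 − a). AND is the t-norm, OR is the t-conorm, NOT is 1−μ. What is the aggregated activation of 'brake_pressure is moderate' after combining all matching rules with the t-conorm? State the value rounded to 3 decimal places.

R1: slight=0.84, fast=0.06; OR[a + b − a·b] → w = 0.8496
R2: none=0.94, moderate=0.84; AND[a·b] → w = 0.7896
R3: moderate=0.84, none=0.94; OR[a + b − a·b] → w = 0.9904
R4: none=0.94, fast=0.06; AND[a·b] → w = 0.0564
Rules with consequent 'moderate': {R1, R4} → strengths 0.8496, 0.0564
Aggregate via t-conorm [a + b − a·b]: 0.8581

0.858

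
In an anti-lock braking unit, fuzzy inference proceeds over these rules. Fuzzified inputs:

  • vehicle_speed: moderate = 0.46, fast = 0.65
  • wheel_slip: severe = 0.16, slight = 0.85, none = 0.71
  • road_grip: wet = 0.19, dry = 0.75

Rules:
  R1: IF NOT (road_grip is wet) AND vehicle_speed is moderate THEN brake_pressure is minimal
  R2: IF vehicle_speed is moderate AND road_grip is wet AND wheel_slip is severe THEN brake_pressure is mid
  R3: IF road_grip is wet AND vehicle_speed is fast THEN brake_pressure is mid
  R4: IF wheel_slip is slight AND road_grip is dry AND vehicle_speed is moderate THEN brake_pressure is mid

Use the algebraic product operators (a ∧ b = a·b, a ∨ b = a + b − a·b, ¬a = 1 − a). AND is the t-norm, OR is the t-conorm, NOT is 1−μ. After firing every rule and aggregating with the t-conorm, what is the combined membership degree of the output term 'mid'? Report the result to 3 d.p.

0.389

R1: ¬wet=1−0.19=0.81, moderate=0.46; AND[a·b] → w = 0.3726
R2: moderate=0.46, wet=0.19, severe=0.16; AND[a·b] → w = 0.0140
R3: wet=0.19, fast=0.65; AND[a·b] → w = 0.1235
R4: slight=0.85, dry=0.75, moderate=0.46; AND[a·b] → w = 0.2933
Rules with consequent 'mid': {R2, R3, R4} → strengths 0.0140, 0.1235, 0.2933
Aggregate via t-conorm [a + b − a·b]: 0.3892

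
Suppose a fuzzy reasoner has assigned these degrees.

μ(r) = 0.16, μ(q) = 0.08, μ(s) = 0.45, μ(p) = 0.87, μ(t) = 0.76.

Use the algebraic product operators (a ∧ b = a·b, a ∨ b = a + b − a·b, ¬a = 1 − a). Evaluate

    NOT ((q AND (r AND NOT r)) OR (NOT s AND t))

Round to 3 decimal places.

NOT r = 1 − 0.1600 = 0.8400
r AND NOT r = a·b on (0.1600, 0.8400) = 0.1344
q AND (r AND NOT r) = a·b on (0.0800, 0.1344) = 0.0108
NOT s = 1 − 0.4500 = 0.5500
NOT s AND t = a·b on (0.5500, 0.7600) = 0.4180
(q AND (r AND NOT r)) OR (NOT s AND t) = a + b − a·b on (0.0108, 0.4180) = 0.4243
NOT ((q AND (r AND NOT r)) OR (NOT s AND t)) = 1 − 0.4243 = 0.5757

0.576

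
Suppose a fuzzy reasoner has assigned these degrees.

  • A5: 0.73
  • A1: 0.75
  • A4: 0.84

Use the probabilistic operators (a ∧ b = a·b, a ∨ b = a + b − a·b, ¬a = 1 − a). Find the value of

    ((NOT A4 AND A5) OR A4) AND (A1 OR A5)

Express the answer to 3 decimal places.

NOT A4 = 1 − 0.8400 = 0.1600
NOT A4 AND A5 = a·b on (0.1600, 0.7300) = 0.1168
(NOT A4 AND A5) OR A4 = a + b − a·b on (0.1168, 0.8400) = 0.8587
A1 OR A5 = a + b − a·b on (0.7500, 0.7300) = 0.9325
((NOT A4 AND A5) OR A4) AND (A1 OR A5) = a·b on (0.8587, 0.9325) = 0.8007

0.801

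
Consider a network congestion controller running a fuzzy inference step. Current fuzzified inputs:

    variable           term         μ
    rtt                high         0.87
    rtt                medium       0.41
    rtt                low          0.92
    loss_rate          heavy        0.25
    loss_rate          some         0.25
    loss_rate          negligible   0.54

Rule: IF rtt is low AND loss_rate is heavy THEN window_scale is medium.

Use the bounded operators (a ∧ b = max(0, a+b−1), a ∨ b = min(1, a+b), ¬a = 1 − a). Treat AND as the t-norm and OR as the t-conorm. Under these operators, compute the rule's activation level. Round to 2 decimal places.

firing strength: low=0.92, heavy=0.25; AND[max(0, a+b−1)] → w = 0.17

0.17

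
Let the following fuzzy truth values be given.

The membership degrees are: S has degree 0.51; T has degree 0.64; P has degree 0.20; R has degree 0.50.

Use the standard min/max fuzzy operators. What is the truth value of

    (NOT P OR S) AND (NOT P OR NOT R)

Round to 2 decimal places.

NOT P = 1 − 0.20 = 0.80
NOT P OR S = max(a, b) on (0.80, 0.51) = 0.80
NOT P = 1 − 0.20 = 0.80
NOT R = 1 − 0.50 = 0.50
NOT P OR NOT R = max(a, b) on (0.80, 0.50) = 0.80
(NOT P OR S) AND (NOT P OR NOT R) = min(a, b) on (0.80, 0.80) = 0.80

0.80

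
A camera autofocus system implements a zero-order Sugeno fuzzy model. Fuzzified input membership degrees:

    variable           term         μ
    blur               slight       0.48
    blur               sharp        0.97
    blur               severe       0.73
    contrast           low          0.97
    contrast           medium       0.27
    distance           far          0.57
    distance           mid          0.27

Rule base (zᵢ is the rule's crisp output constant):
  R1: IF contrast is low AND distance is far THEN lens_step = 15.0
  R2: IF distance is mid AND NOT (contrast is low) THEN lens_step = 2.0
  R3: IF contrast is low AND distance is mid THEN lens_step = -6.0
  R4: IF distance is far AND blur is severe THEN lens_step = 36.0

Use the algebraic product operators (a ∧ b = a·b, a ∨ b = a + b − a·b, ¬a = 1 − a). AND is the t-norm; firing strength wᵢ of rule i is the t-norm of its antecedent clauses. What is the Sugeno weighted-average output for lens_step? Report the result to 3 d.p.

17.529

R1 (z=15.0): low=0.97, far=0.57; AND[a·b] → w = 0.5529
R2 (z=2.0): mid=0.27, ¬low=1−0.97=0.03; AND[a·b] → w = 0.0081
R3 (z=-6.0): low=0.97, mid=0.27; AND[a·b] → w = 0.2619
R4 (z=36.0): far=0.57, severe=0.73; AND[a·b] → w = 0.4161
Weighted average = (0.5529·15.0 + 0.0081·2.0 + 0.2619·-6.0 + 0.4161·36.0) / (0.5529 + 0.0081 + 0.2619 + 0.4161)
  = 21.7179 / 1.2390 = 17.529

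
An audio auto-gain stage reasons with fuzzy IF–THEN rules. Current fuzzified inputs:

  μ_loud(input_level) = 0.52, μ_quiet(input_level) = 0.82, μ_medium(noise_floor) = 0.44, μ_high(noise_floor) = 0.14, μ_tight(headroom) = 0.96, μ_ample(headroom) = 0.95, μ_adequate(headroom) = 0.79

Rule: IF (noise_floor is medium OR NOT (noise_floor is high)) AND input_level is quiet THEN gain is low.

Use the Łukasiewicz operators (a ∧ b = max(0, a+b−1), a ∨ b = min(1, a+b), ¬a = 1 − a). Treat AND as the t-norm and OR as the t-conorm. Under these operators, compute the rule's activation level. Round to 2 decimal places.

0.82

firing strength: (medium=0.44 OR ¬high=1−0.14=0.86) = 1.00; AND[max(0, a+b−1)] with quiet=0.82 → w = 0.82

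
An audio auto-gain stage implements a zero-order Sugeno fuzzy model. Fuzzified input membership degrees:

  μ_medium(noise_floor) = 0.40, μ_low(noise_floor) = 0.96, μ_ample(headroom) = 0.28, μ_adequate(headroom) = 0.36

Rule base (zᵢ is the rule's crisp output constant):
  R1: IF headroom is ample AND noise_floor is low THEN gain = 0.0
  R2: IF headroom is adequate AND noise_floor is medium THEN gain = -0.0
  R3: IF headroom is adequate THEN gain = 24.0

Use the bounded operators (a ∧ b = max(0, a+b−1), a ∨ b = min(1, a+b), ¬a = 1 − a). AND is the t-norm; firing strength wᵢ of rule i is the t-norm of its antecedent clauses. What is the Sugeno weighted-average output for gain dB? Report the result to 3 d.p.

R1 (z=0.0): ample=0.28, low=0.96; AND[max(0, a+b−1)] → w = 0.24
R2 (z=-0.0): adequate=0.36, medium=0.40; AND[max(0, a+b−1)] → w = 0.00
R3 (z=24.0): adequate=0.36 → w = 0.36
Weighted average = (0.24·0.0 + 0.00·-0.0 + 0.36·24.0) / (0.24 + 0.00 + 0.36)
  = 8.6400 / 0.6000 = 14.400

14.400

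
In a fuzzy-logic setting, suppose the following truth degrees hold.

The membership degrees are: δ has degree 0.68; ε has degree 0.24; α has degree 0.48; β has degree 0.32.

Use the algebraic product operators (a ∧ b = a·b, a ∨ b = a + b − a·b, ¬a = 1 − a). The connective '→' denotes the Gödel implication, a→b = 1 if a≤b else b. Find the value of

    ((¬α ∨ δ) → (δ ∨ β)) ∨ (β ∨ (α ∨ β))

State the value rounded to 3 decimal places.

¬α = 1 − 0.4800 = 0.5200
¬α ∨ δ = a + b − a·b on (0.5200, 0.6800) = 0.8464
δ ∨ β = a + b − a·b on (0.6800, 0.3200) = 0.7824
(¬α ∨ δ) → (δ ∨ β)  [Gödel: 1 if a≤b else b] with a=0.8464, b=0.7824 → 0.7824
α ∨ β = a + b − a·b on (0.4800, 0.3200) = 0.6464
β ∨ (α ∨ β) = a + b − a·b on (0.3200, 0.6464) = 0.7596
((¬α ∨ δ) → (δ ∨ β)) ∨ (β ∨ (α ∨ β)) = a + b − a·b on (0.7824, 0.7596) = 0.9477

0.948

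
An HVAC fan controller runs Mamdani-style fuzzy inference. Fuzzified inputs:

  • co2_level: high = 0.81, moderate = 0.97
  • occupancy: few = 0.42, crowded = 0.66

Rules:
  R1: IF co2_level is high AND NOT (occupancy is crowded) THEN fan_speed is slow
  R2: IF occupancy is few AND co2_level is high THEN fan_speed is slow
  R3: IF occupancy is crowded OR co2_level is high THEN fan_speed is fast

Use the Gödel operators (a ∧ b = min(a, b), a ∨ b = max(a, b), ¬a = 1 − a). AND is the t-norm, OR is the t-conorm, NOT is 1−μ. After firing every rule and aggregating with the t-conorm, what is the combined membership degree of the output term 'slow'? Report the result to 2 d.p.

0.42

R1: high=0.81, ¬crowded=1−0.66=0.34; AND[min(a, b)] → w = 0.34
R2: few=0.42, high=0.81; AND[min(a, b)] → w = 0.42
R3: crowded=0.66, high=0.81; OR[max(a, b)] → w = 0.81
Rules with consequent 'slow': {R1, R2} → strengths 0.34, 0.42
Aggregate via t-conorm [max(a, b)]: 0.42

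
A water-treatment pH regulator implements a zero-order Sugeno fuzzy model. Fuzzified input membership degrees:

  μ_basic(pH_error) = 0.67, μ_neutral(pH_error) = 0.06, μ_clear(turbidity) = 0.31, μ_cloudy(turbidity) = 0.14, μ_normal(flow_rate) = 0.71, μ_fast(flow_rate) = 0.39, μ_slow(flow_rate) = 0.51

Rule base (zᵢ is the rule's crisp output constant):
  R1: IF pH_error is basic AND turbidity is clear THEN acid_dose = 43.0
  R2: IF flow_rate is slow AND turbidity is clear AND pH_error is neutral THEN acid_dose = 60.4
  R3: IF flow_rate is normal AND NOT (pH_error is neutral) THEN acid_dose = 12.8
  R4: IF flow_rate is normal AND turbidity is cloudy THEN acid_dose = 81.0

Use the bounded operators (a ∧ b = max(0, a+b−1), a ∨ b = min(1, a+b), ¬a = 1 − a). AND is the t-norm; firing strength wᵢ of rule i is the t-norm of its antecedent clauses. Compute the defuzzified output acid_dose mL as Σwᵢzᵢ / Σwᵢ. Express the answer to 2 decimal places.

12.80

R1 (z=43.0): basic=0.67, clear=0.31; AND[max(0, a+b−1)] → w = 0.00
R2 (z=60.4): slow=0.51, clear=0.31, neutral=0.06; AND[max(0, a+b−1)] → w = 0.00
R3 (z=12.8): normal=0.71, ¬neutral=1−0.06=0.94; AND[max(0, a+b−1)] → w = 0.65
R4 (z=81.0): normal=0.71, cloudy=0.14; AND[max(0, a+b−1)] → w = 0.00
Weighted average = (0.00·43.0 + 0.00·60.4 + 0.65·12.8 + 0.00·81.0) / (0.00 + 0.00 + 0.65 + 0.00)
  = 8.3200 / 0.6500 = 12.80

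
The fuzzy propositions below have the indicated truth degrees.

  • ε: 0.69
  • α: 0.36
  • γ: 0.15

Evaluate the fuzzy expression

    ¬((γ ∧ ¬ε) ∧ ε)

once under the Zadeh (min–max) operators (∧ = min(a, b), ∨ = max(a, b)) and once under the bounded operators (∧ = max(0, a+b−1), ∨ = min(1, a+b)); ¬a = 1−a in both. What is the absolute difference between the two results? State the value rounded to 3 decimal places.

Under Zadeh (min–max):
  ¬ε = 1 − 0.69 = 0.31
  γ ∧ ¬ε = min(a, b) on (0.15, 0.31) = 0.15
  (γ ∧ ¬ε) ∧ ε = min(a, b) on (0.15, 0.69) = 0.15
  ¬((γ ∧ ¬ε) ∧ ε) = 1 − 0.15 = 0.85
  → value = 0.8500
Under bounded:
  ¬ε = 1 − 0.69 = 0.31
  γ ∧ ¬ε = max(0, a+b−1) on (0.15, 0.31) = 0.00
  (γ ∧ ¬ε) ∧ ε = max(0, a+b−1) on (0.00, 0.69) = 0.00
  ¬((γ ∧ ¬ε) ∧ ε) = 1 − 0.00 = 1.00
  → value = 1.0000
|0.8500 − 1.0000| = 0.150

0.150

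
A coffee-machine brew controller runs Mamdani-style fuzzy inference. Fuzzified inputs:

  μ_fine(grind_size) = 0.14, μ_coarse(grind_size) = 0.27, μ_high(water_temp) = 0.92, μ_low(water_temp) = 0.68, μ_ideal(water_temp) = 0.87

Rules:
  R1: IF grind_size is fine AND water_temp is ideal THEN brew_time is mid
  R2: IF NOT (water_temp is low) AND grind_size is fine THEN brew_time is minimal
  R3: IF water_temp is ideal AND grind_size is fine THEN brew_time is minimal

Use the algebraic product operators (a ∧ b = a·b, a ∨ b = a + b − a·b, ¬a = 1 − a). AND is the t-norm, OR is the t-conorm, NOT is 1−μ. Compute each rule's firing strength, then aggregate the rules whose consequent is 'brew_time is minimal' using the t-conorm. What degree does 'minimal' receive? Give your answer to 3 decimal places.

R1: fine=0.14, ideal=0.87; AND[a·b] → w = 0.1218
R2: ¬low=1−0.68=0.32, fine=0.14; AND[a·b] → w = 0.0448
R3: ideal=0.87, fine=0.14; AND[a·b] → w = 0.1218
Rules with consequent 'minimal': {R2, R3} → strengths 0.0448, 0.1218
Aggregate via t-conorm [a + b − a·b]: 0.1611

0.161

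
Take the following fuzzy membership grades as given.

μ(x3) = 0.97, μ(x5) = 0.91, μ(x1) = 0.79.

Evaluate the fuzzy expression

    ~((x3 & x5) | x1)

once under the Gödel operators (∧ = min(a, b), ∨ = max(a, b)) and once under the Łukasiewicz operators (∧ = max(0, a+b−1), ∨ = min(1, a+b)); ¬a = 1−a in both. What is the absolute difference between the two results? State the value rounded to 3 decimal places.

Under Gödel:
  x3 & x5 = min(a, b) on (0.97, 0.91) = 0.91
  (x3 & x5) | x1 = max(a, b) on (0.91, 0.79) = 0.91
  ~((x3 & x5) | x1) = 1 − 0.91 = 0.09
  → value = 0.0900
Under Łukasiewicz:
  x3 & x5 = max(0, a+b−1) on (0.97, 0.91) = 0.88
  (x3 & x5) | x1 = min(1, a+b) on (0.88, 0.79) = 1.00
  ~((x3 & x5) | x1) = 1 − 1.00 = 0.00
  → value = 0.0000
|0.0900 − 0.0000| = 0.090

0.090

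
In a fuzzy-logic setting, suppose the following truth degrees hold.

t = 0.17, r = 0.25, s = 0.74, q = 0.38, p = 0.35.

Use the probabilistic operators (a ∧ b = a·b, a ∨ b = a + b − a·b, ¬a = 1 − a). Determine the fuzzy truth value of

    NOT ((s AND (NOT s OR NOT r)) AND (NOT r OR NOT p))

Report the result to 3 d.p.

NOT s = 1 − 0.7400 = 0.2600
NOT r = 1 − 0.2500 = 0.7500
NOT s OR NOT r = a + b − a·b on (0.2600, 0.7500) = 0.8150
s AND (NOT s OR NOT r) = a·b on (0.7400, 0.8150) = 0.6031
NOT r = 1 − 0.2500 = 0.7500
NOT p = 1 − 0.3500 = 0.6500
NOT r OR NOT p = a + b − a·b on (0.7500, 0.6500) = 0.9125
(s AND (NOT s OR NOT r)) AND (NOT r OR NOT p) = a·b on (0.6031, 0.9125) = 0.5503
NOT ((s AND (NOT s OR NOT r)) AND (NOT r OR NOT p)) = 1 − 0.5503 = 0.4497

0.450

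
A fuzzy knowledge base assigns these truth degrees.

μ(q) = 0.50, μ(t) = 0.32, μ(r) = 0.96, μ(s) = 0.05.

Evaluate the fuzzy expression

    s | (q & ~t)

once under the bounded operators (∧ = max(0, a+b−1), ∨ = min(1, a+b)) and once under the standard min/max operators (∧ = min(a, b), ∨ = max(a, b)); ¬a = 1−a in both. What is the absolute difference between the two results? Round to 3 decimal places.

0.270

Under bounded:
  ~t = 1 − 0.32 = 0.68
  q & ~t = max(0, a+b−1) on (0.50, 0.68) = 0.18
  s | (q & ~t) = min(1, a+b) on (0.05, 0.18) = 0.23
  → value = 0.2300
Under standard min/max:
  ~t = 1 − 0.32 = 0.68
  q & ~t = min(a, b) on (0.50, 0.68) = 0.50
  s | (q & ~t) = max(a, b) on (0.05, 0.50) = 0.50
  → value = 0.5000
|0.2300 − 0.5000| = 0.270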